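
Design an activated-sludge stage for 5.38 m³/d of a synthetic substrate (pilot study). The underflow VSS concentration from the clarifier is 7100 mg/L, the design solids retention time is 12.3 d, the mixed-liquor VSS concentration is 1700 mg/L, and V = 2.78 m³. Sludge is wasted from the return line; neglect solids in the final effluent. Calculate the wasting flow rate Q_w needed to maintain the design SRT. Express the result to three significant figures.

Q_w ≈ 0.0541 m³/d

Wasting from the return line (neglecting effluent solids): Q_w = V·X / (θ_c·X_r) = 2.780 × 1700 / (12.3 × 7100) = 0.05412 m³/d.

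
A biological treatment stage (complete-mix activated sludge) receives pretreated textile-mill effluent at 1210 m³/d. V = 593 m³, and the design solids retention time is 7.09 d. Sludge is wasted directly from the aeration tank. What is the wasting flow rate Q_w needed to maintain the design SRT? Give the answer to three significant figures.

Q_w ≈ 83.6 m³/d

Wasting from the aeration tank: Q_w = V / θ_c = 593.0 / 7.09 = 83.64 m³/d.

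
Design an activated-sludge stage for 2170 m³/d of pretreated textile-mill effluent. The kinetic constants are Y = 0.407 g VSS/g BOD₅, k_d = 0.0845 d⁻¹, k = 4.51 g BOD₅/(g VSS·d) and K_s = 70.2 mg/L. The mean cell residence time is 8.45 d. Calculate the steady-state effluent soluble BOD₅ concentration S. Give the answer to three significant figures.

Effluent substrate depends only on kinetics and SRT: S = K_s(1 + k_d θ_c) / [θ_c(Yk − k_d) − 1] = 70.2 × (1 + 0.0845 × 8.45) / [8.45 × (0.407 × 4.51 − 0.0845) − 1] = 120.3 / 13.80 = 8.721 mg/L.

S ≈ 8.72 mg/L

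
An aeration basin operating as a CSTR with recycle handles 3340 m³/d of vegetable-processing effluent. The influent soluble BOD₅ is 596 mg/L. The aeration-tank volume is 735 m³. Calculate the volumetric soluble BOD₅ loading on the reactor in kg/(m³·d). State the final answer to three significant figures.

L_v ≈ 2.71 kg soluble BOD₅/(m³·d)

Volumetric loading L_v = Q·S₀ / V = 3340 × 596 g/m³ / 735.0 m³ = 2708 g/(m³·d) = 2.708 kg soluble BOD₅/(m³·d).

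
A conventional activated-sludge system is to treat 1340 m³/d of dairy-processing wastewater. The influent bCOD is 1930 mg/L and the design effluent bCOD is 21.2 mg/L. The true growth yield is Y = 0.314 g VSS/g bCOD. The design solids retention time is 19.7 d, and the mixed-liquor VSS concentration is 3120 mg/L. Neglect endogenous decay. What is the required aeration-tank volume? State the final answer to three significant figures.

V ≈ 5070 m³

V·X = Y·Q·ΔS·θ_c gives V = 0.314 × 1340 × (1930 − 21.2) × 19.7 / 3120 = 5071 m³.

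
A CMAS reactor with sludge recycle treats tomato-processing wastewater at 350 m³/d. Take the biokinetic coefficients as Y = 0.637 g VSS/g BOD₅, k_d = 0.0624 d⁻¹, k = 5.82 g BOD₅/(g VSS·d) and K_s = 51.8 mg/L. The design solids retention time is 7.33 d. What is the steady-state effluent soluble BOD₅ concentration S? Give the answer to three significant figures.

S ≈ 2.94 mg/L

Effluent substrate depends only on kinetics and SRT: S = K_s(1 + k_d θ_c) / [θ_c(Yk − k_d) − 1] = 51.8 × (1 + 0.0624 × 7.33) / [7.33 × (0.637 × 5.82 − 0.0624) − 1] = 75.49 / 25.72 = 2.935 mg/L.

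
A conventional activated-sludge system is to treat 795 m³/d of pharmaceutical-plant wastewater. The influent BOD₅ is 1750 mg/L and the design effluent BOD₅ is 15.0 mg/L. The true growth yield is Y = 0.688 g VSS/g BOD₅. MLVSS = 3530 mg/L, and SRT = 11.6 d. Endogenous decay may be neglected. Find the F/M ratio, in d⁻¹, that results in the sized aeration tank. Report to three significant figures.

Biomass mass balance (decay neglected): V·X = Y·Q·(S₀ − S)·θ_c, so V = 0.688 × 795 × (1750 − 15.0) × 11.6 / 3530 = 3118 m³.
F/M = applied load / biomass = Q·S₀/(V·X) = 795 × 1750 / (3118 × 3530) = 0.1264 d⁻¹.

F/M ≈ 0.126 d⁻¹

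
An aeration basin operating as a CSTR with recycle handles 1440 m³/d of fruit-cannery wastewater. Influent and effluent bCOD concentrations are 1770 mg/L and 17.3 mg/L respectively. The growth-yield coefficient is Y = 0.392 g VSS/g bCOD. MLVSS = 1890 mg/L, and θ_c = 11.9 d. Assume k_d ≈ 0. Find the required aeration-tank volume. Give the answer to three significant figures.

V·X = Y·Q·ΔS·θ_c gives V = 0.392 × 1440 × (1770 − 17.3) × 11.9 / 1890 = 6229 m³.

V ≈ 6230 m³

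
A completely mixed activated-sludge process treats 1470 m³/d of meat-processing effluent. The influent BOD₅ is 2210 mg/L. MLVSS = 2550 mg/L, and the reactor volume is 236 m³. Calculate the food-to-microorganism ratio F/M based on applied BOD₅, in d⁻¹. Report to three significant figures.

F/M = applied load / biomass = Q·S₀/(V·X) = 1470 × 2210 / (236.0 × 2550) = 5.398 d⁻¹.

F/M ≈ 5.40 d⁻¹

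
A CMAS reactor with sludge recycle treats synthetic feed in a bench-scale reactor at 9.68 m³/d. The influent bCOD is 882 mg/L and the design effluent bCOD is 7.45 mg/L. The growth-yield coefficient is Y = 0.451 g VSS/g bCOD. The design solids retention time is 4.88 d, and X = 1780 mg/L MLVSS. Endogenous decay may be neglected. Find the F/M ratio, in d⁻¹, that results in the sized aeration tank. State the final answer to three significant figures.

F/M ≈ 0.458 d⁻¹

With k_d = 0 the design equation reduces to V = Y Q (S₀−S) θ_c / X = 0.451 × 9.68 × (882 − 7.45) × 4.88 / 1780 = 10.47 m³.
F/M = applied load / biomass = Q·S₀/(V·X) = 9.68 × 882 / (10.47 × 1780) = 0.4582 d⁻¹.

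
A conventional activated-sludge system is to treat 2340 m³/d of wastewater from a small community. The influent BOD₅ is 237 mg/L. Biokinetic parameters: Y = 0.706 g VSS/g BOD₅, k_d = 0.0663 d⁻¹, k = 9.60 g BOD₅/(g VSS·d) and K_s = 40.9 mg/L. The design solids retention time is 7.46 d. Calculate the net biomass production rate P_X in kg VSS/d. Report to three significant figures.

P_X ≈ 261 kg VSS/d

Effluent substrate depends only on kinetics and SRT: S = K_s(1 + k_d θ_c) / [θ_c(Yk − k_d) − 1] = 40.9 × (1 + 0.0663 × 7.46) / [7.46 × (0.706 × 9.60 − 0.0663) − 1] = 61.13 / 49.07 = 1.246 mg/L.
The observed yield is Y_obs = Y/(1 + k_d·θ_c) = 0.706 / (1 + 0.0663 × 7.46) = 0.706 / 1.495 = 0.4724 g VSS per g BOD₅ removed.
Mass of BOD₅ removed per day: Q(S₀ − S) = 2340 × 235.8 g/m³ = 551.7 kg/d.
Biomass produced: P_X = Y_obs·Q·ΔS = 0.4724 × 551.7 ≈ 260.6 kg VSS/d.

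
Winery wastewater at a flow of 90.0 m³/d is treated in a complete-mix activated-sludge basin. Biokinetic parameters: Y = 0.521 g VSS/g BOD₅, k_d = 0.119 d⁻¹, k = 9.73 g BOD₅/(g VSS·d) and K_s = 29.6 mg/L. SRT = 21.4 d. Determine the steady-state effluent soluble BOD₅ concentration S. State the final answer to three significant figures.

S ≈ 1.00 mg/L

Effluent substrate depends only on kinetics and SRT: S = K_s(1 + k_d θ_c) / [θ_c(Yk − k_d) − 1] = 29.6 × (1 + 0.119 × 21.4) / [21.4 × (0.521 × 9.73 − 0.119) − 1] = 105.0 / 104.9 = 1.000 mg/L.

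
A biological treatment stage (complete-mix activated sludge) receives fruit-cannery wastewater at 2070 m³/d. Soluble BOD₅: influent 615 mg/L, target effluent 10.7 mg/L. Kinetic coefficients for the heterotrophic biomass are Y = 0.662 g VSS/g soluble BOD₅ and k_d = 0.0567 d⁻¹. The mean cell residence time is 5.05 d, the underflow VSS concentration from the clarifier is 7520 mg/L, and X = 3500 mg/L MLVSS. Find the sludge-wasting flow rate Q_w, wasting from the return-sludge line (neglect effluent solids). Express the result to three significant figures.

Steady-state biomass mass balance: V·X·(1 + k_d·θ_c) = Y·Q·(S₀ − S)·θ_c, so V = 0.662 × 2070 × (615 − 10.7) × 5.05 / [3500 × (1 + 0.0567 × 5.05)] = 4.18×10^6 / 4502 = 928.9 m³.
Q_w = (V·X)/(θ_c X_r) = 928.9 × 3500 / (5.05 × 7520) = 85.61 m³/d.

Q_w ≈ 85.6 m³/d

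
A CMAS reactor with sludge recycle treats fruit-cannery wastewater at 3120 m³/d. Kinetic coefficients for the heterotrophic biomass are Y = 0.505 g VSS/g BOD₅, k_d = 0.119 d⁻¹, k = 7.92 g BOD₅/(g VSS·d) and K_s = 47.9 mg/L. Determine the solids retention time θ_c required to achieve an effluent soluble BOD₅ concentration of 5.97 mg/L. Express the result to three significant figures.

θ_c ≈ 3.08 d

At the target effluent, Y k S/(K_s+S) = 0.505×7.92×5.97/53.87 = 0.4432 d⁻¹.
θ_c = 1/(μ − k_d) = 1/(0.4432 − 0.119) = 1/0.3242 = 3.084 d.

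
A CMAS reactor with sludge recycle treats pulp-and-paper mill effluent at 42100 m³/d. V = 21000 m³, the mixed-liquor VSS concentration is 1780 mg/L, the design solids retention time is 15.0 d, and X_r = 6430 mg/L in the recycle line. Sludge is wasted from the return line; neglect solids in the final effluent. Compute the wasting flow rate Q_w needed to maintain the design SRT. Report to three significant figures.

Q_w ≈ 388 m³/d

θ_c = V·X/(Q_w·X_r) when wasting from the recycle, so Q_w = V·X/(θ_c·X_r) = 21000 × 1780 / (15.0 × 6430) = 387.6 m³/d.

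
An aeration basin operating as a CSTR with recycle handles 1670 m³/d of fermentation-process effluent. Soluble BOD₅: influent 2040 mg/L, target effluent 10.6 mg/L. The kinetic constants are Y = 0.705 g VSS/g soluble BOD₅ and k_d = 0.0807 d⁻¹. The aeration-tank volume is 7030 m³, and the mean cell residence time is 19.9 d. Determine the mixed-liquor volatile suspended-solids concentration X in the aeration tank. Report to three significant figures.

X ≈ 2600 mg/L

X = Y·Q·ΔS·θ_c / [V·(1 + k_d θ_c)] = 0.705 × 1670 × (2040 − 10.6) × 19.9 / [7030 × (1 + 0.0807 × 19.9)] = 2595 mg/L.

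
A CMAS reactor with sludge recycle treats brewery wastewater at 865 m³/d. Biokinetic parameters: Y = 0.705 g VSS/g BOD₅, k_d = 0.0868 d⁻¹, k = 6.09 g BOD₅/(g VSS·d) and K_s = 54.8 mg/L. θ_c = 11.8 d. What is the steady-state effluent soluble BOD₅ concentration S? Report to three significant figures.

S ≈ 2.28 mg/L

Effluent substrate depends only on kinetics and SRT: S = K_s(1 + k_d θ_c) / [θ_c(Yk − k_d) − 1] = 54.8 × (1 + 0.0868 × 11.8) / [11.8 × (0.705 × 6.09 − 0.0868) − 1] = 110.9 / 48.64 = 2.281 mg/L.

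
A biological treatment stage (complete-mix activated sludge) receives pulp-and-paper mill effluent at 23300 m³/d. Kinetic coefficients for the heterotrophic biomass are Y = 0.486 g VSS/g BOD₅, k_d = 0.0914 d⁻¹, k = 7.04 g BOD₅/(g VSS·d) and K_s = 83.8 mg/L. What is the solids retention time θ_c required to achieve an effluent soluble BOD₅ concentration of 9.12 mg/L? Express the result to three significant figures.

At the target effluent, Y k S/(K_s+S) = 0.486×7.04×9.12/92.92 = 0.3358 d⁻¹.
1/θ_c = 0.3358 − 0.0914 = 0.2444 d⁻¹, so θ_c = 4.091 d.

θ_c ≈ 4.09 d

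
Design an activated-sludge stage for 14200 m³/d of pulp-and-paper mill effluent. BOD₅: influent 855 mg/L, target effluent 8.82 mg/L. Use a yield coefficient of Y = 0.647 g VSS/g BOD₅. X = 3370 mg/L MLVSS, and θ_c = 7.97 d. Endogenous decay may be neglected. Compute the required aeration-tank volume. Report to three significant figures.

V ≈ 18400 m³

With k_d = 0 the design equation reduces to V = Y Q (S₀−S) θ_c / X = 0.647 × 14200 × (855 − 8.82) × 7.97 / 3370 = 18386 m³.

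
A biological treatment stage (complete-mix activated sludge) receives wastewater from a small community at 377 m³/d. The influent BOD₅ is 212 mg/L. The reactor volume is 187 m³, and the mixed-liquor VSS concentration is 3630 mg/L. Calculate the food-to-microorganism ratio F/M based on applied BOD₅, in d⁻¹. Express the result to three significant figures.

F/M ≈ 0.118 d⁻¹

F/M = applied load / biomass = Q·S₀/(V·X) = 377 × 212 / (187.0 × 3630) = 0.1177 d⁻¹.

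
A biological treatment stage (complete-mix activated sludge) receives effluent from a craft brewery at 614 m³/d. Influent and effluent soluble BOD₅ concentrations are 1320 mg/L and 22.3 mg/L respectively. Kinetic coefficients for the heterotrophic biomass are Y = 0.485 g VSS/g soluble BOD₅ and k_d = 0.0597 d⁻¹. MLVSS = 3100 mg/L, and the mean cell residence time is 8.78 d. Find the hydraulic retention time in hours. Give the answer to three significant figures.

From the SRT design equation V = Y Q (S₀−S) θ_c / [X (1 + k_d θ_c)] = 0.485 × 614 × (1320 − 22.3) × 8.78 / [3100 × (1 + 0.0597 × 8.78)] = 3.39×10^6 / 4725 = 718.1 m³.
HRT = V/Q = 718.1 m³ / 614 m³·d⁻¹ = 1.170 d × 24 = 28.07 h.

τ ≈ 28.1 h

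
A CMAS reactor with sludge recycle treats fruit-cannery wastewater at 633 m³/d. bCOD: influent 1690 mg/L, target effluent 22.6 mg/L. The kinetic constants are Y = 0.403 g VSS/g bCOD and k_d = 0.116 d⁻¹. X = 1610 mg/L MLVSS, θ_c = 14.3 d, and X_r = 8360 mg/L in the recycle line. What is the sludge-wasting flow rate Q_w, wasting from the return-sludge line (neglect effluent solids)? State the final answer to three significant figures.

Rearranging the biomass balance for a CMAS with decay, V = Y·Q·ΔS·θ_c / [X·(1+k_d θ_c)] = 0.403 × 633 × (1690 − 22.6) × 14.3 / [1610 × (1 + 0.116 × 14.3)] = 6.08×10^6 / 4281 = 1421 m³.
Q_w = (V·X)/(θ_c X_r) = 1421 × 1610 / (14.3 × 8360) = 19.14 m³/d.

Q_w ≈ 19.1 m³/d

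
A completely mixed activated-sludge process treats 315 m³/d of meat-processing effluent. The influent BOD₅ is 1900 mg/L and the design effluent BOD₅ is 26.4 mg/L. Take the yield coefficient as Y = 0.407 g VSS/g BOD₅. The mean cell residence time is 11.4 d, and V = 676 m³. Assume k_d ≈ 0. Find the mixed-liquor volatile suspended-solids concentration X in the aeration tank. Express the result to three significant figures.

Without decay, X = Y Q (S₀−S) θ_c / V = 0.407 × 315 × (1900 − 26.4) × 11.4 / 676 = 4051 mg/L.

X ≈ 4050 mg/L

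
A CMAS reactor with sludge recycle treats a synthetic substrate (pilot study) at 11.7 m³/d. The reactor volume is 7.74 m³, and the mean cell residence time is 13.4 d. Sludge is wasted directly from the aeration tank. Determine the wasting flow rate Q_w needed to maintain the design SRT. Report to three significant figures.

Q_w ≈ 0.578 m³/d

For wasting at MLVSS concentration, Q_w = V/θ_c = 7.740/13.4 = 0.5776 m³/d.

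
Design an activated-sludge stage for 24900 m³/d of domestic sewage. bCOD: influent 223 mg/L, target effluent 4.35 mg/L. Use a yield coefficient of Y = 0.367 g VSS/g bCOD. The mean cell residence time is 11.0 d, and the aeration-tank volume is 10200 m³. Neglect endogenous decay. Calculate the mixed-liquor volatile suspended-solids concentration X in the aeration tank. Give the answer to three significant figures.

X = Y·Q·ΔS·θ_c / V = 0.367 × 24900 × (223 − 4.35) × 11.0 / 10200 = 2155 mg/L.

X ≈ 2150 mg/L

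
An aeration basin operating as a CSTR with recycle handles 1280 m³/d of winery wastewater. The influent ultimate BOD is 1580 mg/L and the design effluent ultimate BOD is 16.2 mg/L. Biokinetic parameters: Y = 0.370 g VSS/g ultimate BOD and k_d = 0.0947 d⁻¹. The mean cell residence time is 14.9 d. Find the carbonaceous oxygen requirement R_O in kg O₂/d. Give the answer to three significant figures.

The observed yield is Y_obs = Y/(1 + k_d·θ_c) = 0.370 / (1 + 0.0947 × 14.9) = 0.370 / 2.411 = 0.1535 g VSS per g ultimate BOD removed.
Substrate removed = Q·(S₀ − S) = 1280 m³/d × (1580 − 16.2) g/m³ = 2×10^6 g/d = 2002 kg/d.
Net sludge production P_X = 0.1535 × 2002 = 307.2 kg VSS/d.
R_O = Q·ΔS − 1.42 P_X = 2002 − 436.2 = 1565 kg O₂/d.

R_O ≈ 1570 kg O₂/d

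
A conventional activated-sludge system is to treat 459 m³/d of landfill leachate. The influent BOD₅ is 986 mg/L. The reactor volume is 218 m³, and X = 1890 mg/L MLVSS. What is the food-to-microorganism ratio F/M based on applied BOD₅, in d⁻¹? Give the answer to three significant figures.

F/M ≈ 1.10 d⁻¹

F/M = applied load / biomass = Q·S₀/(V·X) = 459 × 986 / (218.0 × 1890) = 1.098 d⁻¹.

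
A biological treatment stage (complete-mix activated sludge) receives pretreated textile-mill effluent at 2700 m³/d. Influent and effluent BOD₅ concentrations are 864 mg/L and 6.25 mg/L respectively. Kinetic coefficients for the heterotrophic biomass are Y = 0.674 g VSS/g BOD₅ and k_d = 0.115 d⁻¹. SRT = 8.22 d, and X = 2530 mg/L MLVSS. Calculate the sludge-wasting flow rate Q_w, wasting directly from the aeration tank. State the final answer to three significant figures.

Rearranging the biomass balance for a CMAS with decay, V = Y·Q·ΔS·θ_c / [X·(1+k_d θ_c)] = 0.674 × 2700 × (864 − 6.25) × 8.22 / [2530 × (1 + 0.115 × 8.22)] = 1.28×10^7 / 4922 = 2607 m³.
Wasting from the aeration tank: Q_w = V / θ_c = 2607 / 8.22 = 317.2 m³/d.

Q_w ≈ 317 m³/d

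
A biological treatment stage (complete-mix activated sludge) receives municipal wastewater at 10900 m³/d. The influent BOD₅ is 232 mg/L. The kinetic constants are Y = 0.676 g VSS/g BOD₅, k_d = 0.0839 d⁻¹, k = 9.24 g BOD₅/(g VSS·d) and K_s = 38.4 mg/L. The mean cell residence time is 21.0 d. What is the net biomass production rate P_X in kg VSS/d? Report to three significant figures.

P_X ≈ 617 kg VSS/d

For a completely mixed reactor with recycle the Lawrence–McCarty relation gives S = K_s·(1 + k_d·θ_c) / [θ_c·(Y·k − k_d) − 1] = 38.4 × (1 + 0.0839 × 21.0) / [21.0 × (0.676 × 9.24 − 0.0839) − 1] = 106.1 / 128.4 = 0.8259 mg/L.
The observed yield is Y_obs = Y/(1 + k_d·θ_c) = 0.676 / (1 + 0.0839 × 21.0) = 0.676 / 2.762 = 0.2448 g VSS per g BOD₅ removed.
Substrate removed = Q·(S₀ − S) = 10900 m³/d × (232 − 0.826) g/m³ = 2.52×10^6 g/d = 2520 kg/d.
So the net sludge growth is P_X = 0.2448 × 2520 = 616.7 kg VSS/d.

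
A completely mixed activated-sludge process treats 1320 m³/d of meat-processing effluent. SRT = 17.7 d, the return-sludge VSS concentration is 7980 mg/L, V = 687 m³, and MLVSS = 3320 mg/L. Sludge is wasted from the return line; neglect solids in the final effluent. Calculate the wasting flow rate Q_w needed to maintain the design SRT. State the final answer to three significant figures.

Q_w ≈ 16.1 m³/d

Q_w = (V·X)/(θ_c X_r) = 687.0 × 3320 / (17.7 × 7980) = 16.15 m³/d.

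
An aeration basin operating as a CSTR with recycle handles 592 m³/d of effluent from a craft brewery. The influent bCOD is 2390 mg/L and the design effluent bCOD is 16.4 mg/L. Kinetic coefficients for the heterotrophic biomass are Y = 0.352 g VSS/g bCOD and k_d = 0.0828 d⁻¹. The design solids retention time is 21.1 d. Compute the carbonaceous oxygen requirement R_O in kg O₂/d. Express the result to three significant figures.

The observed yield is Y_obs = Y/(1 + k_d·θ_c) = 0.352 / (1 + 0.0828 × 21.1) = 0.352 / 2.747 = 0.1281 g VSS per g bCOD removed.
Q·(S₀ − S) = 592 × (2390 − 16.4) × 10⁻³ = 1405 kg/d removed.
P_X = Y_obs·Q·(S₀ − S) = 0.1281 × 1405 = 180.1 kg VSS/d.
R_O = Q·(S₀ − S) − 1.42·P_X = 1405 − 1.42 × 180.1 = 1149 kg O₂/d.

R_O ≈ 1150 kg O₂/d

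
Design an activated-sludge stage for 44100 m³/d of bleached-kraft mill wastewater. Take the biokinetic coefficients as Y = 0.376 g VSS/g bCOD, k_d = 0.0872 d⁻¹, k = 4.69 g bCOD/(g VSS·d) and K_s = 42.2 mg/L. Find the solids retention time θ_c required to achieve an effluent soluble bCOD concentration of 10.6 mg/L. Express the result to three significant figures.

θ_c ≈ 3.75 d

At the target effluent, Y k S/(K_s+S) = 0.376×4.69×10.6/52.80 = 0.3540 d⁻¹.
1/θ_c = 0.3540 − 0.0872 = 0.2668 d⁻¹, so θ_c = 3.748 d.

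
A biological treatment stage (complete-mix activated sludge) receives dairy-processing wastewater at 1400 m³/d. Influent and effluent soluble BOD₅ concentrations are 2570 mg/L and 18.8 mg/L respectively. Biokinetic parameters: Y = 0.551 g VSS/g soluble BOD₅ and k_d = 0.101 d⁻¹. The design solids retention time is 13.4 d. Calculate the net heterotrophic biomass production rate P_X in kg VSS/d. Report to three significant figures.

P_X ≈ 836 kg VSS/d

Y_obs = Y / (1 + k_d θ_c) = 0.551 / (1 + 0.101 × 13.4) = 0.551 / 2.353 = 0.2341.
Q·(S₀ − S) = 1400 × (2570 − 18.8) × 10⁻³ = 3572 kg/d removed.
P_X = Y_obs · Q(S₀ − S) = 0.2341 × 3572 = 836.2 kg VSS/d.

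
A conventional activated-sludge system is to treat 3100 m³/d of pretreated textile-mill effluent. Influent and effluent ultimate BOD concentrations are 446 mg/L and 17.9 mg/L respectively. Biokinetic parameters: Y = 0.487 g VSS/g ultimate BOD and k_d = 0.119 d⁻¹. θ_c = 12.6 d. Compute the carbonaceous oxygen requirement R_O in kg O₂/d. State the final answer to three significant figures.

Observed yield with endogenous decay: Y_obs = Y / (1 + k_d·θ_c) = 0.487 / (1 + 0.119 × 12.6) = 0.487 / 2.499 = 0.1948 g VSS/g ultimate BOD.
Q·(S₀ − S) = 3100 × (446 − 17.9) × 10⁻³ = 1327 kg/d removed.
Net sludge production P_X = 0.1948 × 1327 = 258.6 kg VSS/d.
R_O = Q·ΔS − 1.42 P_X = 1327 − 367.2 = 959.9 kg O₂/d.

R_O ≈ 960 kg O₂/d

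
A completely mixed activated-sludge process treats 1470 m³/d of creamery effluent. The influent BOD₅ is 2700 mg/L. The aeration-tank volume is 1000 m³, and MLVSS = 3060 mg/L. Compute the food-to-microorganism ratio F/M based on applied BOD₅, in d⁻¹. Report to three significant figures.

F/M ≈ 1.30 d⁻¹

Food-to-microorganism ratio F/M = Q S₀ / (V X) = 1470 × 2700 / (1000 × 3060) = 1.297 d⁻¹.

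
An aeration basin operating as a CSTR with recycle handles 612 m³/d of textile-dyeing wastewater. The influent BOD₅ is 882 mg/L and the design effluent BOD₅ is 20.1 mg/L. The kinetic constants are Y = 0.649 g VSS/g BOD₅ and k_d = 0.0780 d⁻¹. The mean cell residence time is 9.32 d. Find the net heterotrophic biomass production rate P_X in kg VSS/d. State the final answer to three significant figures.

Y_obs = Y / (1 + k_d θ_c) = 0.649 / (1 + 0.0780 × 9.32) = 0.649 / 1.727 = 0.3758.
Mass of BOD₅ removed per day: Q(S₀ − S) = 612 × 861.9 g/m³ = 527.5 kg/d.
Net biomass production P_X = Y_obs × Q·(S₀ − S) = 0.3758 × 527.5 = 198.2 kg VSS/d.

P_X ≈ 198 kg VSS/d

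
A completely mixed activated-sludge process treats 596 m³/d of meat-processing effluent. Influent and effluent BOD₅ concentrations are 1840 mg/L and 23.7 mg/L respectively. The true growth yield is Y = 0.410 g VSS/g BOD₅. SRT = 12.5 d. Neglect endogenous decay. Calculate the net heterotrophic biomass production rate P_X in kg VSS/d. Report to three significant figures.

P_X ≈ 444 kg VSS/d

Since k_d ≈ 0, Y_obs = Y = 0.410 g VSS/g BOD₅.
ΔS = 1840 − 23.7 = 1816 mg/L, so the substrate removal rate is 596 × 1816/1000 = 1083 kg BOD₅/d.
So the net sludge growth is P_X = 0.4100 × 1083 = 443.8 kg VSS/d.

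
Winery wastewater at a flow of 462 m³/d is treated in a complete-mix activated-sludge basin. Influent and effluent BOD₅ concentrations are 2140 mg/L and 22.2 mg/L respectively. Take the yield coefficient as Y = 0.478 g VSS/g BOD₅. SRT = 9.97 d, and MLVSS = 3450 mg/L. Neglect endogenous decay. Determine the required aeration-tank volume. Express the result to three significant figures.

Biomass mass balance (decay neglected): V·X = Y·Q·(S₀ − S)·θ_c, so V = 0.478 × 462 × (2140 − 22.2) × 9.97 / 3450 = 1352 m³.

V ≈ 1350 m³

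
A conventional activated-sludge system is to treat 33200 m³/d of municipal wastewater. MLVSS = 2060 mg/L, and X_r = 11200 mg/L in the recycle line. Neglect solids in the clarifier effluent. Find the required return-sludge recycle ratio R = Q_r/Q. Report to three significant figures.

R ≈ 0.225

Mass balance around the secondary clarifier (neglecting effluent solids): R = X / (X_r − X) = 2060 / (11200 − 2060) = 0.2254.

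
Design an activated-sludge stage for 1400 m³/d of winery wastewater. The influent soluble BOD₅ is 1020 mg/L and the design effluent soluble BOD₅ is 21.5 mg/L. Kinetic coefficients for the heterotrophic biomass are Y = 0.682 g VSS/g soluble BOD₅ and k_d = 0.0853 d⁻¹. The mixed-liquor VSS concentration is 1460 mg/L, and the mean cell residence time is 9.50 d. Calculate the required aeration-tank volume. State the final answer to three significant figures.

From the SRT design equation V = Y Q (S₀−S) θ_c / [X (1 + k_d θ_c)] = 0.682 × 1400 × (1020 − 21.5) × 9.50 / [1460 × (1 + 0.0853 × 9.50)] = 9.06×10^6 / 2643 = 3427 m³.

V ≈ 3430 m³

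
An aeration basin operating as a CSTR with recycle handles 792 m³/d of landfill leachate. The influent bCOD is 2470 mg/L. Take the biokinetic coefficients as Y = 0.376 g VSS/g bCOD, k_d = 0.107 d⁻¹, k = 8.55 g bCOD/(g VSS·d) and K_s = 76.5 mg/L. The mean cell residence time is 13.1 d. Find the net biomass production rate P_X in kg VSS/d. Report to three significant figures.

Effluent substrate depends only on kinetics and SRT: S = K_s(1 + k_d θ_c) / [θ_c(Yk − k_d) − 1] = 76.5 × (1 + 0.107 × 13.1) / [13.1 × (0.376 × 8.55 − 0.107) − 1] = 183.7 / 39.71 = 4.627 mg/L.
Y_obs = Y / (1 + k_d θ_c) = 0.376 / (1 + 0.107 × 13.1) = 0.376 / 2.402 = 0.1566.
Mass of bCOD removed per day: Q(S₀ − S) = 792 × 2465 g/m³ = 1953 kg/d.
P_X = Y_obs · Q(S₀ − S) = 0.1566 × 1953 = 305.7 kg VSS/d.

P_X ≈ 306 kg VSS/d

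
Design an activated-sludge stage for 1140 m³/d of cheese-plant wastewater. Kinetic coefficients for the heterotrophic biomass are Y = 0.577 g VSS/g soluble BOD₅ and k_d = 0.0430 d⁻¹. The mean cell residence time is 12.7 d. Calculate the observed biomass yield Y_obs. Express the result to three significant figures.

Observed yield with endogenous decay: Y_obs = Y / (1 + k_d·θ_c) = 0.577 / (1 + 0.0430 × 12.7) = 0.577 / 1.546 = 0.3732 g VSS/g soluble BOD₅.

Y_obs ≈ 0.373 g VSS/g soluble BOD₅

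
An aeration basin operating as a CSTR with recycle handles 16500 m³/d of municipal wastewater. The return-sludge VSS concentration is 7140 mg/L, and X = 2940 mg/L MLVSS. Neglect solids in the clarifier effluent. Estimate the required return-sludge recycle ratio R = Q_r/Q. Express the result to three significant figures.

R ≈ 0.700

Mass balance around the secondary clarifier (neglecting effluent solids): R = X / (X_r − X) = 2940 / (7140 − 2940) = 0.7000.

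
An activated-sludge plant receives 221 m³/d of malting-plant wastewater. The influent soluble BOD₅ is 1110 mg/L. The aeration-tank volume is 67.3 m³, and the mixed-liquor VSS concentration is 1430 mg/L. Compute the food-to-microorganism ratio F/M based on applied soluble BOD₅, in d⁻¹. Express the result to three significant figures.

F/M = applied load / biomass = Q·S₀/(V·X) = 221 × 1110 / (67.30 × 1430) = 2.549 d⁻¹.

F/M ≈ 2.55 d⁻¹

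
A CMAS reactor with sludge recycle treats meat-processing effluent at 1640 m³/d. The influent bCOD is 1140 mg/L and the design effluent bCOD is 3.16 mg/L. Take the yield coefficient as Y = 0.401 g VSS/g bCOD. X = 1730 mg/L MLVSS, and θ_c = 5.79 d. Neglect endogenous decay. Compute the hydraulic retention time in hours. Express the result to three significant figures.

V·X = Y·Q·ΔS·θ_c gives V = 0.401 × 1640 × (1140 − 3.16) × 5.79 / 1730 = 2502 m³.
τ = V/Q = 2502/1640 = 1.526 d, or 36.62 h.

τ ≈ 36.6 h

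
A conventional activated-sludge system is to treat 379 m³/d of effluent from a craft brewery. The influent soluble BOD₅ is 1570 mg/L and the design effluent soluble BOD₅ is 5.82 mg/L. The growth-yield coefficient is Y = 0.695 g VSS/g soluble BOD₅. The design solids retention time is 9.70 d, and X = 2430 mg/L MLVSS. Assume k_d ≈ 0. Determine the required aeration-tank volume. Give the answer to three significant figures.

V ≈ 1640 m³

Biomass mass balance (decay neglected): V·X = Y·Q·(S₀ − S)·θ_c, so V = 0.695 × 379 × (1570 − 5.82) × 9.70 / 2430 = 1645 m³.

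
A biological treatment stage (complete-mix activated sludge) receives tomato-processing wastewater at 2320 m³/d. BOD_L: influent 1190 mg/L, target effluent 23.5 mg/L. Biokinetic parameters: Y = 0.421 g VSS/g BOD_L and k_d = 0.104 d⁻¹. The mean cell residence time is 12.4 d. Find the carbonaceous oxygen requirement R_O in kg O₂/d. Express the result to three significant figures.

R_O ≈ 2000 kg O₂/d

Correct the yield for decay: Y_obs = Y/(1 + k_d θ_c) = 0.421 / (1 + 0.104 × 12.4) = 0.421 / 2.290 = 0.1839.
Mass of BOD_L removed per day: Q(S₀ − S) = 2320 × 1166 g/m³ = 2706 kg/d.
Net sludge production P_X = 0.1839 × 2706 = 497.6 kg VSS/d.
R_O = Q·ΔS − 1.42 P_X = 2706 − 706.6 = 2000 kg O₂/d.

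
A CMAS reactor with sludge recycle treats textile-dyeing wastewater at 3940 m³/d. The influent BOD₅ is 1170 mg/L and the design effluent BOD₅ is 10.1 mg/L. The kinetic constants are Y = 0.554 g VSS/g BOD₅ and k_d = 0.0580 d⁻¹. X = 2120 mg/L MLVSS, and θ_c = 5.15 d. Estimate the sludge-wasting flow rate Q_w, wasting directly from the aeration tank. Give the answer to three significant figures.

Q_w ≈ 920 m³/d

Rearranging the biomass balance for a CMAS with decay, V = Y·Q·ΔS·θ_c / [X·(1+k_d θ_c)] = 0.554 × 3940 × (1170 − 10.1) × 5.15 / [2120 × (1 + 0.0580 × 5.15)] = 1.3×10^7 / 2753 = 4736 m³.
With mixed-liquor wasting, θ_c = V/Q_w, so Q_w = V/θ_c = 4736/5.15 = 919.6 m³/d.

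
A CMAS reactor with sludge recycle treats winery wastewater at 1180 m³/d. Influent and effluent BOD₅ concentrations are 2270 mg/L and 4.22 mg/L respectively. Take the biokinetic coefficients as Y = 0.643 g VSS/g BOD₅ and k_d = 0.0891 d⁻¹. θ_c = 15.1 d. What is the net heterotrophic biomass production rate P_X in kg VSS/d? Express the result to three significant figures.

Observed yield with endogenous decay: Y_obs = Y / (1 + k_d·θ_c) = 0.643 / (1 + 0.0891 × 15.1) = 0.643 / 2.345 = 0.2742 g VSS/g BOD₅.
Substrate removed = Q·(S₀ − S) = 1180 m³/d × (2270 − 4.22) g/m³ = 2.67×10^6 g/d = 2674 kg/d.
P_X = Y_obs · Q(S₀ − S) = 0.2742 × 2674 = 733.0 kg VSS/d.

P_X ≈ 733 kg VSS/d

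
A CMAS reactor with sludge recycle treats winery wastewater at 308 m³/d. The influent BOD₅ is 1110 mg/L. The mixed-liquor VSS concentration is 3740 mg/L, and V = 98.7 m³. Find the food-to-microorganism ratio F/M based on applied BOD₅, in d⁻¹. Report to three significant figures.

F/M = applied load / biomass = Q·S₀/(V·X) = 308 × 1110 / (98.70 × 3740) = 0.9262 d⁻¹.

F/M ≈ 0.926 d⁻¹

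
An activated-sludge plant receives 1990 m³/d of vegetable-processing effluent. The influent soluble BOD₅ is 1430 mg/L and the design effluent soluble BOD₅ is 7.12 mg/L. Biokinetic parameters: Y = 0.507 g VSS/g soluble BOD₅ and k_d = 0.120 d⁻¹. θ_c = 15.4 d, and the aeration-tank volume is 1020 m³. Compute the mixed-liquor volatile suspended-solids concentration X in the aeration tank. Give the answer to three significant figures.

X ≈ 7610 mg/L

X = Y·Q·ΔS·θ_c / [V·(1 + k_d θ_c)] = 0.507 × 1990 × (1430 − 7.12) × 15.4 / [1020 × (1 + 0.120 × 15.4)] = 7610 mg/L.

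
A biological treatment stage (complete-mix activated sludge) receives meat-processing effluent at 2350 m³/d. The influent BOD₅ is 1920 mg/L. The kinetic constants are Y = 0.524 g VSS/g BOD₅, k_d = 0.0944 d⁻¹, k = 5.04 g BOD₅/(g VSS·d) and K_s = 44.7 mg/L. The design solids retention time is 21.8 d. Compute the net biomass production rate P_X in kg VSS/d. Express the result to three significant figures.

P_X ≈ 772 kg VSS/d

From the Monod/SRT balance for a CMAS, S = K_s·(1+k_d θ_c)/[θ_c·(Y k − k_d) − 1] = 44.7 × (1 + 0.0944 × 21.8) / [21.8 × (0.524 × 5.04 − 0.0944) − 1] = 136.7 / 54.52 = 2.507 mg/L.
Correct the yield for decay: Y_obs = Y/(1 + k_d θ_c) = 0.524 / (1 + 0.0944 × 21.8) = 0.524 / 3.058 = 0.1714.
Substrate removed = Q·(S₀ − S) = 2350 m³/d × (1920 − 2.51) g/m³ = 4.51×10^6 g/d = 4506 kg/d.
So the net sludge growth is P_X = 0.1714 × 4506 = 772.2 kg VSS/d.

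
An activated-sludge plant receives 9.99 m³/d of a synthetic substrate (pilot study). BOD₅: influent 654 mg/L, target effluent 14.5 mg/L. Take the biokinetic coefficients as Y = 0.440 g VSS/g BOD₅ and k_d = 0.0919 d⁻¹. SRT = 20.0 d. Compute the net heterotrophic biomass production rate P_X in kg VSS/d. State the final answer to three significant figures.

P_X ≈ 0.990 kg VSS/d

The observed yield is Y_obs = Y/(1 + k_d·θ_c) = 0.440 / (1 + 0.0919 × 20.0) = 0.440 / 2.838 = 0.1550 g VSS per g BOD₅ removed.
ΔS = 654 − 14.5 = 639.5 mg/L, so the substrate removal rate is 9.99 × 639.5/1000 = 6.389 kg BOD₅/d.
P_X = Y_obs · Q(S₀ − S) = 0.1550 × 6.389 = 0.9905 kg VSS/d.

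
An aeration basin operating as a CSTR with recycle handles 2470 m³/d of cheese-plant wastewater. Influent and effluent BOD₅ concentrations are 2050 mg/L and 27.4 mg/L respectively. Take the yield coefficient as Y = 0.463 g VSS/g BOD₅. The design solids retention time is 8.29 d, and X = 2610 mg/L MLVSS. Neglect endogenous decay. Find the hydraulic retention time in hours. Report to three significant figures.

Biomass mass balance (decay neglected): V·X = Y·Q·(S₀ − S)·θ_c, so V = 0.463 × 2470 × (2050 − 27.4) × 8.29 / 2610 = 7347 m³.
HRT = V/Q = 7347 m³ / 2470 m³·d⁻¹ = 2.974 d × 24 = 71.39 h.

τ ≈ 71.4 h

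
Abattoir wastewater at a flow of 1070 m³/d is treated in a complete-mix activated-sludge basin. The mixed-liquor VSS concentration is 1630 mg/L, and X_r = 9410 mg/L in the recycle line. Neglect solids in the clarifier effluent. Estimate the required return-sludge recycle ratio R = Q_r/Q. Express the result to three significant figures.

R = Q_r/Q = X/(X_r − X) = 1630 / (9410 − 1630) = 0.2095.

R ≈ 0.210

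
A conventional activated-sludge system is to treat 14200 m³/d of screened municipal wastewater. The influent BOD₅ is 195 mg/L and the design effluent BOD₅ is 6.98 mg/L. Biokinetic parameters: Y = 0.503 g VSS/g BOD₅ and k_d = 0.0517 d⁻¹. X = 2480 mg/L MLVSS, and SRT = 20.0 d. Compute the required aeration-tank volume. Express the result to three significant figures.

V ≈ 5320 m³

From the SRT design equation V = Y Q (S₀−S) θ_c / [X (1 + k_d θ_c)] = 0.503 × 14200 × (195 − 6.98) × 20.0 / [2480 × (1 + 0.0517 × 20.0)] = 2.69×10^7 / 5044 = 5325 m³.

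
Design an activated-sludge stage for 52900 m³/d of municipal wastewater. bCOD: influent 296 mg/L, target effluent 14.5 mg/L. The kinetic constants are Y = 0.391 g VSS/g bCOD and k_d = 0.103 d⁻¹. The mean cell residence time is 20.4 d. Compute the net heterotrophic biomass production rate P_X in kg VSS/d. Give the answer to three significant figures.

Y_obs = Y / (1 + k_d θ_c) = 0.391 / (1 + 0.103 × 20.4) = 0.391 / 3.101 = 0.1261.
Substrate removed = Q·(S₀ − S) = 52900 m³/d × (296 − 14.5) g/m³ = 1.49×10^7 g/d = 14891 kg/d.
Biomass produced: P_X = Y_obs·Q·ΔS = 0.1261 × 14891 ≈ 1878 kg VSS/d.

P_X ≈ 1880 kg VSS/d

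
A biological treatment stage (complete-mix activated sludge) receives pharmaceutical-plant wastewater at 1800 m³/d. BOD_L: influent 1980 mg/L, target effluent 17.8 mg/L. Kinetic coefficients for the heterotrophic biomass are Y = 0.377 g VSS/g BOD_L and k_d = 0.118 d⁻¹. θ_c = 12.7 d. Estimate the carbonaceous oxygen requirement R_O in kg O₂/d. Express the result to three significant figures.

R_O ≈ 2780 kg O₂/d

Correct the yield for decay: Y_obs = Y/(1 + k_d θ_c) = 0.377 / (1 + 0.118 × 12.7) = 0.377 / 2.499 = 0.1509.
Substrate removed = Q·(S₀ − S) = 1800 m³/d × (1980 − 17.8) g/m³ = 3.53×10^6 g/d = 3532 kg/d.
Net sludge production P_X = 0.1509 × 3532 = 532.9 kg VSS/d.
Carbonaceous O₂ demand = substrate oxidised − cell-mass equivalent = 3532 − 1.42 × 532.9 = 2775 kg O₂/d.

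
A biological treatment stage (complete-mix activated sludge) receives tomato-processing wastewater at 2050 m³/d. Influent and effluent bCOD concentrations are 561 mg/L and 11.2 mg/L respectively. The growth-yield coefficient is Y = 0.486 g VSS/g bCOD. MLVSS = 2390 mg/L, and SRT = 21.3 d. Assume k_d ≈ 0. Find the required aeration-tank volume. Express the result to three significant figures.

V ≈ 4880 m³

V·X = Y·Q·ΔS·θ_c gives V = 0.486 × 2050 × (561 − 11.2) × 21.3 / 2390 = 4882 m³.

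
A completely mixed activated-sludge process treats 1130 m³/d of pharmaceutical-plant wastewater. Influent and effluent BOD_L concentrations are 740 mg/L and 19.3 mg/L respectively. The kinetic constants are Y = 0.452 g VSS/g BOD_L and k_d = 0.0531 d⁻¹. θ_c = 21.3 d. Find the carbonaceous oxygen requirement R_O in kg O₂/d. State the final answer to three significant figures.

R_O ≈ 569 kg O₂/d

Correct the yield for decay: Y_obs = Y/(1 + k_d θ_c) = 0.452 / (1 + 0.0531 × 21.3) = 0.452 / 2.131 = 0.2121.
Q·(S₀ − S) = 1130 × (740 − 19.3) × 10⁻³ = 814.4 kg/d removed.
Net sludge production P_X = 0.2121 × 814.4 = 172.7 kg VSS/d.
Carbonaceous O₂ demand = substrate oxidised − cell-mass equivalent = 814.4 − 1.42 × 172.7 = 569.1 kg O₂/d.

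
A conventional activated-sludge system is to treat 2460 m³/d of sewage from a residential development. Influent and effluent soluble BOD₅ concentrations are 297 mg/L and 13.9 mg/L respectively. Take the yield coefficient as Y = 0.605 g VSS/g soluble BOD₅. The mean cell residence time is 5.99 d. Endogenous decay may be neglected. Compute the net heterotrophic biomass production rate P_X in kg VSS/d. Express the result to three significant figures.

P_X ≈ 421 kg VSS/d

No decay correction is needed, so Y_obs = Y = 0.605.
ΔS = 297 − 13.9 = 283.1 mg/L, so the substrate removal rate is 2460 × 283.1/1000 = 696.4 kg soluble BOD₅/d.
Biomass produced: P_X = Y_obs·Q·ΔS = 0.6050 × 696.4 ≈ 421.3 kg VSS/d.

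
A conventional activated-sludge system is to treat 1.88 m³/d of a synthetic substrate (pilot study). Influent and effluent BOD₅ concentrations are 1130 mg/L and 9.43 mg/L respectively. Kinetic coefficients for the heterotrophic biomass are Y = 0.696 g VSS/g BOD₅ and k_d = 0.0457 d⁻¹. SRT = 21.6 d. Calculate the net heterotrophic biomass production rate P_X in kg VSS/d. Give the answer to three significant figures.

P_X ≈ 0.738 kg VSS/d

Observed yield with endogenous decay: Y_obs = Y / (1 + k_d·θ_c) = 0.696 / (1 + 0.0457 × 21.6) = 0.696 / 1.987 = 0.3503 g VSS/g BOD₅.
Mass of BOD₅ removed per day: Q(S₀ − S) = 1.88 × 1121 g/m³ = 2.107 kg/d.
So the net sludge growth is P_X = 0.3503 × 2.107 = 0.7379 kg VSS/d.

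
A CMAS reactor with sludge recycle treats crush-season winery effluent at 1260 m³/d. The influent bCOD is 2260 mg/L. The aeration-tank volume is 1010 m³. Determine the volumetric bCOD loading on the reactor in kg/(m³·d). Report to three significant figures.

Volumetric loading L_v = Q·S₀ / V = 1260 × 2260 g/m³ / 1010 m³ = 2819 g/(m³·d) = 2.819 kg bCOD/(m³·d).

L_v ≈ 2.82 kg bCOD/(m³·d)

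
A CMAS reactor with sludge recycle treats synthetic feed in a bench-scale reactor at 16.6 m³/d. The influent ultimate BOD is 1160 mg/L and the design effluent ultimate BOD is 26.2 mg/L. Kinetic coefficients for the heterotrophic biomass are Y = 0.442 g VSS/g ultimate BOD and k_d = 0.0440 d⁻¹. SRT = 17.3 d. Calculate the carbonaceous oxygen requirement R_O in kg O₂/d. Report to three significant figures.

R_O ≈ 12.1 kg O₂/d

Y_obs = Y / (1 + k_d θ_c) = 0.442 / (1 + 0.0440 × 17.3) = 0.442 / 1.761 = 0.2510.
Q·(S₀ − S) = 16.6 × (1160 − 26.2) × 10⁻³ = 18.82 kg/d removed.
P_X = Y_obs·Q·(S₀ − S) = 0.2510 × 18.82 = 4.723 kg VSS/d.
R_O = Q·(S₀ − S) − 1.42·P_X = 18.82 − 1.42 × 4.723 = 12.11 kg O₂/d.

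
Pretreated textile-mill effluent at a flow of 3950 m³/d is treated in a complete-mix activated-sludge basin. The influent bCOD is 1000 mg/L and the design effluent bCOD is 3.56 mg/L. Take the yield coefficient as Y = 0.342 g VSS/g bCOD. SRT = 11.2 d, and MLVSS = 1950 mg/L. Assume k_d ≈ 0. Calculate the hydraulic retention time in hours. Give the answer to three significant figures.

τ ≈ 47.0 h

V·X = Y·Q·ΔS·θ_c gives V = 0.342 × 3950 × (1000 − 3.56) × 11.2 / 1950 = 7731 m³.
τ = V/Q = 7731/3950 = 1.957 d, or 46.98 h.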